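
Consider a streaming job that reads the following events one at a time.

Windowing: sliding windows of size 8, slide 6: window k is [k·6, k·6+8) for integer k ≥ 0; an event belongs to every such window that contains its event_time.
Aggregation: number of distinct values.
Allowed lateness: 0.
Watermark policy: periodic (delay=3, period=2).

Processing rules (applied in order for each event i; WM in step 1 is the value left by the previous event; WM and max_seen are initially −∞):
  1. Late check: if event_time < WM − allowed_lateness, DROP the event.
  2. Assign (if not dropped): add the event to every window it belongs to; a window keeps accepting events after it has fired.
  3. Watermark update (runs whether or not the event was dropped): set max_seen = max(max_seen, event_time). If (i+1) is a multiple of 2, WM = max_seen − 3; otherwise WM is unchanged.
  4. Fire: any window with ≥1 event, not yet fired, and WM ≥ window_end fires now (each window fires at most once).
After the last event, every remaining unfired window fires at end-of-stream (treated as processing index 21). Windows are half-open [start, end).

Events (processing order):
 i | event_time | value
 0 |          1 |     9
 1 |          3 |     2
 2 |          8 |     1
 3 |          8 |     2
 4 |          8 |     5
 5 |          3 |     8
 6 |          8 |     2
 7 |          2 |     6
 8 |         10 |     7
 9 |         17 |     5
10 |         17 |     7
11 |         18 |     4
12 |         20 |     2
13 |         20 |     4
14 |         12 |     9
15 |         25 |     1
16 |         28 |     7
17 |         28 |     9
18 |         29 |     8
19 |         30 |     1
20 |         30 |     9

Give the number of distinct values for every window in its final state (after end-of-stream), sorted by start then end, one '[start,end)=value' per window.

[0,8)=2 [6,14)=4 [12,20)=3 [18,26)=3 [24,32)=4 [30,38)=2

i=0 t=1 v=9: → [0,8); WM=−∞
i=1 t=3 v=2: → [0,8); WM=0
i=2 t=8 v=1: → [6,14); WM=0
i=3 t=8 v=2: → [6,14); WM=5
i=4 t=8 v=5: → [6,14); WM=5
i=5 t=3 v=8: DROP (t<5-0); WM=5
i=6 t=8 v=2: → [6,14); WM=5
i=7 t=2 v=6: DROP (t<5-0); WM=5
i=8 t=10 v=7: → [6,14); WM=5
i=9 t=17 v=5: → [12,20); WM=14; [0,8) fires=2 [6,14) fires=4
i=10 t=17 v=7: → [12,20); WM=14
i=11 t=18 v=4: → [18,26),[12,20); WM=15
i=12 t=20 v=2: → [18,26); WM=15
i=13 t=20 v=4: → [18,26); WM=17
i=14 t=12 v=9: DROP (t<17-0); WM=17
i=15 t=25 v=1: → [24,32),[18,26); WM=22; [12,20) fires=3
i=16 t=28 v=7: → [24,32); WM=22
i=17 t=28 v=9: → [24,32); WM=25
i=18 t=29 v=8: → [24,32); WM=25
i=19 t=30 v=1: → [30,38),[24,32); WM=27; [18,26) fires=3
i=20 t=30 v=9: → [30,38),[24,32); WM=27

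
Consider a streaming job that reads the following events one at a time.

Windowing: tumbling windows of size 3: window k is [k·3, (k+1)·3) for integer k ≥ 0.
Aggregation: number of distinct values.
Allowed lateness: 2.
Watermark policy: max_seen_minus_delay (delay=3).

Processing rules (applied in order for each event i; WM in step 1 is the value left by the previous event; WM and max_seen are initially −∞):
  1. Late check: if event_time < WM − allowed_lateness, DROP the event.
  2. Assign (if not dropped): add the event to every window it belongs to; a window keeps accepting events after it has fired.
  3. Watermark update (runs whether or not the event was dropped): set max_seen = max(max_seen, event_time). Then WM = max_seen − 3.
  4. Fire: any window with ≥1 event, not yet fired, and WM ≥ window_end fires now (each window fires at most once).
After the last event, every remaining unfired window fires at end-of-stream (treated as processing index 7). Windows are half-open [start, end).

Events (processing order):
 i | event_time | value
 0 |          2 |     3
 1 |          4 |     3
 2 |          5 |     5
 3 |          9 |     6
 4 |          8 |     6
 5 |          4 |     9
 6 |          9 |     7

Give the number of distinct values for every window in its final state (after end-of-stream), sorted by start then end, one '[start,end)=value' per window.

[0,3)=1 [3,6)=3 [6,9)=1 [9,12)=2

i=0 t=2 v=3: → [0,3); WM=-1
i=1 t=4 v=3: → [3,6); WM=1
i=2 t=5 v=5: → [3,6); WM=2
i=3 t=9 v=6: → [9,12); WM=6; [0,3) fires=1 [3,6) fires=2
i=4 t=8 v=6: → [6,9); WM=6
i=5 t=4 v=9: → [3,6); WM=6
i=6 t=9 v=7: → [9,12); WM=6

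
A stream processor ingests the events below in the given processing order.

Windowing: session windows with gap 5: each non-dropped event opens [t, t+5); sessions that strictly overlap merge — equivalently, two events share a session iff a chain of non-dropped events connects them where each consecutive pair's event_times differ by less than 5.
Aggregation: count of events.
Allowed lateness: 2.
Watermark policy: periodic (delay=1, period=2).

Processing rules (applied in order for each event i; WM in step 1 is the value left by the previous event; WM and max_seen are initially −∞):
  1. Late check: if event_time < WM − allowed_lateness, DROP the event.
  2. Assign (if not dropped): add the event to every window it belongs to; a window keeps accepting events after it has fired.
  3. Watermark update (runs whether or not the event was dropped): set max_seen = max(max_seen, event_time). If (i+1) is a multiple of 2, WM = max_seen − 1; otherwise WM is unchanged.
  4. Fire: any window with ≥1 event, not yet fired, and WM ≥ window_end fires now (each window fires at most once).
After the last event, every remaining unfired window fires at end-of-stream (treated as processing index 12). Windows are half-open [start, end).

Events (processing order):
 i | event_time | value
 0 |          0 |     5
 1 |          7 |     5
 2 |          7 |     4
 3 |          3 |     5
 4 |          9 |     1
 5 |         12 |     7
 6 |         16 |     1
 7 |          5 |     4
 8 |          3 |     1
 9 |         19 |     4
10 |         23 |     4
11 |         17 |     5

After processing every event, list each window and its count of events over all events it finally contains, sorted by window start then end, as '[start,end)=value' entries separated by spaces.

i=0 t=0 v=5: → [0,5); WM=−∞
i=1 t=7 v=5: → [7,12); WM=6
i=2 t=7 v=4: → [7,12); WM=6
i=3 t=3 v=5: DROP (t<6-2); WM=6
i=4 t=9 v=1: → [7,14); WM=6
i=5 t=12 v=7: → [7,17); WM=11
i=6 t=16 v=1: → [7,21); WM=11
i=7 t=5 v=4: DROP (t<11-2); WM=15
i=8 t=3 v=1: DROP (t<15-2); WM=15
i=9 t=19 v=4: → [7,24); WM=18
i=10 t=23 v=4: → [7,28); WM=18
i=11 t=17 v=5: → [7,28); WM=22

[0,5)=1 [7,28)=8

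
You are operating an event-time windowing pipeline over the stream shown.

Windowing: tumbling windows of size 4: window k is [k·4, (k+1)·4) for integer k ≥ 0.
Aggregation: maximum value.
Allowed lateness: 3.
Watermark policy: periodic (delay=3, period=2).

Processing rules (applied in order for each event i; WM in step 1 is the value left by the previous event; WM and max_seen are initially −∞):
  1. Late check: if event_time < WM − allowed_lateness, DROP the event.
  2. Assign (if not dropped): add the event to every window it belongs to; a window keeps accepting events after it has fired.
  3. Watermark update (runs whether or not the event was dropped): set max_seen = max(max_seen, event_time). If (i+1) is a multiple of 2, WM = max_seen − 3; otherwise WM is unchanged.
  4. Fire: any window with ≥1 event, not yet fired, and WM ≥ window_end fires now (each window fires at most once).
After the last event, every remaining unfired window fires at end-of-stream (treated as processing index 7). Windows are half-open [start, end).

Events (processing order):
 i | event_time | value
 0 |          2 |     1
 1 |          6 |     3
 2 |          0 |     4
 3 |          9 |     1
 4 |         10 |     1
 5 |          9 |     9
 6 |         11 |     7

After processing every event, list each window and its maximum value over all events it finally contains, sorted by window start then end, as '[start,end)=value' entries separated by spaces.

[0,4)=4 [4,8)=3 [8,12)=9

i=0 t=2 v=1: → [0,4); WM=−∞
i=1 t=6 v=3: → [4,8); WM=3
i=2 t=0 v=4: → [0,4); WM=3
i=3 t=9 v=1: → [8,12); WM=6; [0,4) fires=4
i=4 t=10 v=1: → [8,12); WM=6
i=5 t=9 v=9: → [8,12); WM=7
i=6 t=11 v=7: → [8,12); WM=7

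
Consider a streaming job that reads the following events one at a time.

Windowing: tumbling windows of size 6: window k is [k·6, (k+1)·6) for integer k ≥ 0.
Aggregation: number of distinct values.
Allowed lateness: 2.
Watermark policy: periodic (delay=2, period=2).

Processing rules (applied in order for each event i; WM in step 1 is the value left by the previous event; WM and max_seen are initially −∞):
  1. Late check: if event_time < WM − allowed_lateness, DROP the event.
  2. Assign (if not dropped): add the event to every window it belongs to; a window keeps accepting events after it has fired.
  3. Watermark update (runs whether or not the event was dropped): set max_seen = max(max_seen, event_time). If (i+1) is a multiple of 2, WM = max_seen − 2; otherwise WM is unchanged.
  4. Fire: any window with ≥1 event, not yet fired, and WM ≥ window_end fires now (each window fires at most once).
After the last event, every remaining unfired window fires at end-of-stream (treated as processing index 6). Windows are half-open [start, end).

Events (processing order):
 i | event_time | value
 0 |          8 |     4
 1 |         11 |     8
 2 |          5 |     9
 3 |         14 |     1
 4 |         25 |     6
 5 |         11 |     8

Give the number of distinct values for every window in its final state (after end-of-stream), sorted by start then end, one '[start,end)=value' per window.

i=0 t=8 v=4: → [6,12); WM=−∞
i=1 t=11 v=8: → [6,12); WM=9
i=2 t=5 v=9: DROP (t<9-2); WM=9
i=3 t=14 v=1: → [12,18); WM=12; [6,12) fires=2
i=4 t=25 v=6: → [24,30); WM=12
i=5 t=11 v=8: → [6,12); WM=23; [12,18) fires=1

[6,12)=2 [12,18)=1 [24,30)=1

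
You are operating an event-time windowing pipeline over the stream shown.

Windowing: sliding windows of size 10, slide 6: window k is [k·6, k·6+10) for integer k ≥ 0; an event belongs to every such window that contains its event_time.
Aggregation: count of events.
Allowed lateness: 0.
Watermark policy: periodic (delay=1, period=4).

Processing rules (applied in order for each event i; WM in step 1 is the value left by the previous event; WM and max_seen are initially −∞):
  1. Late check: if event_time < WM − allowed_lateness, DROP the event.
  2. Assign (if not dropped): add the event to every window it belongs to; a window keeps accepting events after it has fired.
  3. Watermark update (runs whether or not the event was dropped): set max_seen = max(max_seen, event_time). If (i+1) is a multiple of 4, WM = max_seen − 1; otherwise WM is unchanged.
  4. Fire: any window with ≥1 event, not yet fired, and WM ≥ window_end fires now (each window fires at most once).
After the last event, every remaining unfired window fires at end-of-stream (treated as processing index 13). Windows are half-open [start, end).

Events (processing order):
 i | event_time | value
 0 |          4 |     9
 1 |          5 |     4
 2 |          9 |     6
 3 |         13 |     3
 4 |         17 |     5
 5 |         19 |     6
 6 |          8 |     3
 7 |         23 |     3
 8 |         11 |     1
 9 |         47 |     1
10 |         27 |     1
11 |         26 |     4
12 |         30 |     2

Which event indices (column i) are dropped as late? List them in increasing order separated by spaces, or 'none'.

i=0 t=4 v=9: → [0,10); WM=−∞
i=1 t=5 v=4: → [0,10); WM=−∞
i=2 t=9 v=6: → [6,16),[0,10); WM=−∞
i=3 t=13 v=3: → [12,22),[6,16); WM=12; [0,10) fires=3
i=4 t=17 v=5: → [12,22); WM=12
i=5 t=19 v=6: → [18,28),[12,22); WM=12
i=6 t=8 v=3: DROP (t<12-0); WM=12
i=7 t=23 v=3: → [18,28); WM=22; [6,16) fires=2 [12,22) fires=3
i=8 t=11 v=1: DROP (t<22-0); WM=22
i=9 t=47 v=1: → [42,52); WM=22
i=10 t=27 v=1: → [24,34),[18,28); WM=22
i=11 t=26 v=4: → [24,34),[18,28); WM=46; [18,28) fires=4 [24,34) fires=2
i=12 t=30 v=2: DROP (t<46-0); WM=46

6 8 12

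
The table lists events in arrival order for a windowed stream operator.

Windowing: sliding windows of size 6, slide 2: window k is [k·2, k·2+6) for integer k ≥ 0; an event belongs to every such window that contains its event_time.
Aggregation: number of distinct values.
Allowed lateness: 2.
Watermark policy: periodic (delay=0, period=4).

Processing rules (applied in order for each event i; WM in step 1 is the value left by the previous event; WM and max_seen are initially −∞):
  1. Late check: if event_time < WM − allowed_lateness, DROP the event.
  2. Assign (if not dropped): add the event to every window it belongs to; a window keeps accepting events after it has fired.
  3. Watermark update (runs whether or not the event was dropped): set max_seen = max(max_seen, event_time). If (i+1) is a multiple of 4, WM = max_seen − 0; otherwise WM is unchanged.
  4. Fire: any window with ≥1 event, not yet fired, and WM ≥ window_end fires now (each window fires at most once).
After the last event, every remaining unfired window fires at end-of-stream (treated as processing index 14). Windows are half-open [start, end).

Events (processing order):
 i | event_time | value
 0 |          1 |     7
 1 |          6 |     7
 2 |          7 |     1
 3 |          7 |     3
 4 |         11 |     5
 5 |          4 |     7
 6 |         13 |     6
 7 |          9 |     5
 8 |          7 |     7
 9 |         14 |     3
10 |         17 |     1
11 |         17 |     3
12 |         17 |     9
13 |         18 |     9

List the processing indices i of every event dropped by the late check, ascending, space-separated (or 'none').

i=0 t=1 v=7: → [0,6); WM=−∞
i=1 t=6 v=7: → [6,12),[4,10),[2,8); WM=−∞
i=2 t=7 v=1: → [6,12),[4,10),[2,8); WM=−∞
i=3 t=7 v=3: → [6,12),[4,10),[2,8); WM=7; [0,6) fires=1
i=4 t=11 v=5: → [10,16),[8,14),[6,12); WM=7
i=5 t=4 v=7: DROP (t<7-2); WM=7
i=6 t=13 v=6: → [12,18),[10,16),[8,14); WM=7
i=7 t=9 v=5: → [8,14),[6,12),[4,10); WM=13; [2,8) fires=3 [4,10) fires=4 [6,12) fires=4
i=8 t=7 v=7: DROP (t<13-2); WM=13
i=9 t=14 v=3: → [14,20),[12,18),[10,16); WM=13
i=10 t=17 v=1: → [16,22),[14,20),[12,18); WM=13
i=11 t=17 v=3: → [16,22),[14,20),[12,18); WM=17; [8,14) fires=2 [10,16) fires=3
i=12 t=17 v=9: → [16,22),[14,20),[12,18); WM=17
i=13 t=18 v=9: → [18,24),[16,22),[14,20); WM=17

5 8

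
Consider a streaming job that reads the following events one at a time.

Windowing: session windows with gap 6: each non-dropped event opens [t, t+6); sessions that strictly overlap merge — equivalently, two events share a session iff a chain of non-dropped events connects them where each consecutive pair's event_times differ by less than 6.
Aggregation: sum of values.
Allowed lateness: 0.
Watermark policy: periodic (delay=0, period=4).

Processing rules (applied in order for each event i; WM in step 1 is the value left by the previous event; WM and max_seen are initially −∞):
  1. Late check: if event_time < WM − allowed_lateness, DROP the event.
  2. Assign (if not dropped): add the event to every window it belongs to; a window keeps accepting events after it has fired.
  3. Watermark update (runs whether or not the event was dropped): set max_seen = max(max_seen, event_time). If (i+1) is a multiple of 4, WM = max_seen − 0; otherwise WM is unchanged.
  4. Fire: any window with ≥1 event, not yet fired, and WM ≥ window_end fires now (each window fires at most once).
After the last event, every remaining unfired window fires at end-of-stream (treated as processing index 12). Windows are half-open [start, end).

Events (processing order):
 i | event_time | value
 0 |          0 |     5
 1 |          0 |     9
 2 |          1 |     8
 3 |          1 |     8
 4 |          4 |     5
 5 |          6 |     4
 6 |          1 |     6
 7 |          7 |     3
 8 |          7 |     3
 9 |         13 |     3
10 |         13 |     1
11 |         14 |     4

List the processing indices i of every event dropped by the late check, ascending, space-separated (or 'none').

none

i=0 t=0 v=5: → [0,6); WM=−∞
i=1 t=0 v=9: → [0,6); WM=−∞
i=2 t=1 v=8: → [0,7); WM=−∞
i=3 t=1 v=8: → [0,7); WM=1
i=4 t=4 v=5: → [0,10); WM=1
i=5 t=6 v=4: → [0,12); WM=1
i=6 t=1 v=6: → [0,12); WM=1
i=7 t=7 v=3: → [0,13); WM=7
i=8 t=7 v=3: → [0,13); WM=7
i=9 t=13 v=3: → [13,19); WM=7
i=10 t=13 v=1: → [13,19); WM=7
i=11 t=14 v=4: → [13,20); WM=14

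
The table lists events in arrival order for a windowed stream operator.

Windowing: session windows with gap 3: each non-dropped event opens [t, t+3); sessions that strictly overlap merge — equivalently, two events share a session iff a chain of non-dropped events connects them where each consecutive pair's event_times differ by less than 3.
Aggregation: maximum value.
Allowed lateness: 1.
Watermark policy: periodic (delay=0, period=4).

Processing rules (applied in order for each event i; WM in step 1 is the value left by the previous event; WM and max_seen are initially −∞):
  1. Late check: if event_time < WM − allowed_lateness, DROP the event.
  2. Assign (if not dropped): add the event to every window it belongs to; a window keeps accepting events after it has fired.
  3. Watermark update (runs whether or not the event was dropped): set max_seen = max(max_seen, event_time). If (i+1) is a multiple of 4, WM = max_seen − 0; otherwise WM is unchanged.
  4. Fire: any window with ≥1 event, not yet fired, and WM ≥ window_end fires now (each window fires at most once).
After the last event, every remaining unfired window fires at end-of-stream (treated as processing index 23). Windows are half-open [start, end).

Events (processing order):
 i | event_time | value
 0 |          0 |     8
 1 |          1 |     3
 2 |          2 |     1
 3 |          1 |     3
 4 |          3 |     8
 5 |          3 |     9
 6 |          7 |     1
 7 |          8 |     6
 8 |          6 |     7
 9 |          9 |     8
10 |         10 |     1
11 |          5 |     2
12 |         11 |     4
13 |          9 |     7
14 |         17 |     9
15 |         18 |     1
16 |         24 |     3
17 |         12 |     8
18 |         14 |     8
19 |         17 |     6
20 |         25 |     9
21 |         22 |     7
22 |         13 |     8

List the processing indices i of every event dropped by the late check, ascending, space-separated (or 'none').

i=0 t=0 v=8: → [0,3); WM=−∞
i=1 t=1 v=3: → [0,4); WM=−∞
i=2 t=2 v=1: → [0,5); WM=−∞
i=3 t=1 v=3: → [0,5); WM=2
i=4 t=3 v=8: → [0,6); WM=2
i=5 t=3 v=9: → [0,6); WM=2
i=6 t=7 v=1: → [7,10); WM=2
i=7 t=8 v=6: → [7,11); WM=8
i=8 t=6 v=7: DROP (t<8-1); WM=8
i=9 t=9 v=8: → [7,12); WM=8
i=10 t=10 v=1: → [7,13); WM=8
i=11 t=5 v=2: DROP (t<8-1); WM=10
i=12 t=11 v=4: → [7,14); WM=10
i=13 t=9 v=7: → [7,14); WM=10
i=14 t=17 v=9: → [17,20); WM=10
i=15 t=18 v=1: → [17,21); WM=18
i=16 t=24 v=3: → [24,27); WM=18
i=17 t=12 v=8: DROP (t<18-1); WM=18
i=18 t=14 v=8: DROP (t<18-1); WM=18
i=19 t=17 v=6: → [17,21); WM=24
i=20 t=25 v=9: → [24,28); WM=24
i=21 t=22 v=7: DROP (t<24-1); WM=24
i=22 t=13 v=8: DROP (t<24-1); WM=24

8 11 17 18 21 22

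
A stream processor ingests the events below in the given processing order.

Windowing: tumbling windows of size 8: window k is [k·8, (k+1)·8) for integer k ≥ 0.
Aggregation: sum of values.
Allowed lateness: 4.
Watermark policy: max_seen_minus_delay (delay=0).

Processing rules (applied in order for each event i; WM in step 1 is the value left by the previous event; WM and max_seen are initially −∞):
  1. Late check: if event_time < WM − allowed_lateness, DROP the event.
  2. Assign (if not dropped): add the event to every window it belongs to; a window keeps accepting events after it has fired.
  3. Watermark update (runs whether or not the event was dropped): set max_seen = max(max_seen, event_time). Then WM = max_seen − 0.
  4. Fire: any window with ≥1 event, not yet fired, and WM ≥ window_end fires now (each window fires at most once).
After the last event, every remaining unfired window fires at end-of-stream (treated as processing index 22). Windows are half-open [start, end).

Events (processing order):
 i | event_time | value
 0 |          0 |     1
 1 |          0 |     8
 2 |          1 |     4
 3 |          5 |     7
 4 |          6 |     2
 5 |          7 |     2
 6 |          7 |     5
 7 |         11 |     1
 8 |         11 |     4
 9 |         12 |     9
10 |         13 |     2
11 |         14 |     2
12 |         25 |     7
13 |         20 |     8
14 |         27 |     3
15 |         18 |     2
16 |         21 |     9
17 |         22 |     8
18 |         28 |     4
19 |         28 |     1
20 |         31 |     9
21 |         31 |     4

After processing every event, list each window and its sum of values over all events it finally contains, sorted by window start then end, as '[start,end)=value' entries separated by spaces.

i=0 t=0 v=1: → [0,8); WM=0
i=1 t=0 v=8: → [0,8); WM=0
i=2 t=1 v=4: → [0,8); WM=1
i=3 t=5 v=7: → [0,8); WM=5
i=4 t=6 v=2: → [0,8); WM=6
i=5 t=7 v=2: → [0,8); WM=7
i=6 t=7 v=5: → [0,8); WM=7
i=7 t=11 v=1: → [8,16); WM=11; [0,8) fires=29
i=8 t=11 v=4: → [8,16); WM=11
i=9 t=12 v=9: → [8,16); WM=12
i=10 t=13 v=2: → [8,16); WM=13
i=11 t=14 v=2: → [8,16); WM=14
i=12 t=25 v=7: → [24,32); WM=25; [8,16) fires=18
i=13 t=20 v=8: DROP (t<25-4); WM=25
i=14 t=27 v=3: → [24,32); WM=27
i=15 t=18 v=2: DROP (t<27-4); WM=27
i=16 t=21 v=9: DROP (t<27-4); WM=27
i=17 t=22 v=8: DROP (t<27-4); WM=27
i=18 t=28 v=4: → [24,32); WM=28
i=19 t=28 v=1: → [24,32); WM=28
i=20 t=31 v=9: → [24,32); WM=31
i=21 t=31 v=4: → [24,32); WM=31

[0,8)=29 [8,16)=18 [24,32)=28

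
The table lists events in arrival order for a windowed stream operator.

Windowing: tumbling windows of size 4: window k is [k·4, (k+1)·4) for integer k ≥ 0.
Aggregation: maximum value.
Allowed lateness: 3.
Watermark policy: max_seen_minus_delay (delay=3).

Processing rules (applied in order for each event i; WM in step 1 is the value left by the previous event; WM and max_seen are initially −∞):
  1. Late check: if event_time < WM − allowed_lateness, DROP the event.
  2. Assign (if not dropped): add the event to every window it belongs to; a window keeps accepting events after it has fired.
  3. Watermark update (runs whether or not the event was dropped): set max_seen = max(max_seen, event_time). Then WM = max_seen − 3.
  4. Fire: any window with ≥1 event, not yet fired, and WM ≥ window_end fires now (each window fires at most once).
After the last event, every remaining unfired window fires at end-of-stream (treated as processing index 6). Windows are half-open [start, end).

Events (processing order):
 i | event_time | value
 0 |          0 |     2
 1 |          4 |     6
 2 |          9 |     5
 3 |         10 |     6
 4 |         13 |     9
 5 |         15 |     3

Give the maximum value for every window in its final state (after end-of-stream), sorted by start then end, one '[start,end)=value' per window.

[0,4)=2 [4,8)=6 [8,12)=6 [12,16)=9

i=0 t=0 v=2: → [0,4); WM=-3
i=1 t=4 v=6: → [4,8); WM=1
i=2 t=9 v=5: → [8,12); WM=6; [0,4) fires=2
i=3 t=10 v=6: → [8,12); WM=7
i=4 t=13 v=9: → [12,16); WM=10; [4,8) fires=6
i=5 t=15 v=3: → [12,16); WM=12; [8,12) fires=6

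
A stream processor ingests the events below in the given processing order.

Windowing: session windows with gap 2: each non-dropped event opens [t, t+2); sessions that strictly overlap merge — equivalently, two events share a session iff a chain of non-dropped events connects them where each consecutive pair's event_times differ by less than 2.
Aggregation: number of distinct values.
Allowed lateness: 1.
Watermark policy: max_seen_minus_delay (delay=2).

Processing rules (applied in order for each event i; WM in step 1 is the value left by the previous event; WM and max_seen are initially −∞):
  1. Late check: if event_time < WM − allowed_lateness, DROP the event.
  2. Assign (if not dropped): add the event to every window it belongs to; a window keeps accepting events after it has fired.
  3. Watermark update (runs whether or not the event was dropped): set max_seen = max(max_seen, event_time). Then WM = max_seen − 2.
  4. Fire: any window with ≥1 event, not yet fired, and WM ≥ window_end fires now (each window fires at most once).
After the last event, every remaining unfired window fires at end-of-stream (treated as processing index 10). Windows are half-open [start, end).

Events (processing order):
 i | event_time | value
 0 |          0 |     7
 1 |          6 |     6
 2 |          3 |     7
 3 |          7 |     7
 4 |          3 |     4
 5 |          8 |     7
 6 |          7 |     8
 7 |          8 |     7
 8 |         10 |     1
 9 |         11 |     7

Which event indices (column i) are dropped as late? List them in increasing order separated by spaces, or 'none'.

4

i=0 t=0 v=7: → [0,2); WM=-2
i=1 t=6 v=6: → [6,8); WM=4
i=2 t=3 v=7: → [3,5); WM=4
i=3 t=7 v=7: → [6,9); WM=5
i=4 t=3 v=4: DROP (t<5-1); WM=5
i=5 t=8 v=7: → [6,10); WM=6
i=6 t=7 v=8: → [6,10); WM=6
i=7 t=8 v=7: → [6,10); WM=6
i=8 t=10 v=1: → [10,12); WM=8
i=9 t=11 v=7: → [10,13); WM=9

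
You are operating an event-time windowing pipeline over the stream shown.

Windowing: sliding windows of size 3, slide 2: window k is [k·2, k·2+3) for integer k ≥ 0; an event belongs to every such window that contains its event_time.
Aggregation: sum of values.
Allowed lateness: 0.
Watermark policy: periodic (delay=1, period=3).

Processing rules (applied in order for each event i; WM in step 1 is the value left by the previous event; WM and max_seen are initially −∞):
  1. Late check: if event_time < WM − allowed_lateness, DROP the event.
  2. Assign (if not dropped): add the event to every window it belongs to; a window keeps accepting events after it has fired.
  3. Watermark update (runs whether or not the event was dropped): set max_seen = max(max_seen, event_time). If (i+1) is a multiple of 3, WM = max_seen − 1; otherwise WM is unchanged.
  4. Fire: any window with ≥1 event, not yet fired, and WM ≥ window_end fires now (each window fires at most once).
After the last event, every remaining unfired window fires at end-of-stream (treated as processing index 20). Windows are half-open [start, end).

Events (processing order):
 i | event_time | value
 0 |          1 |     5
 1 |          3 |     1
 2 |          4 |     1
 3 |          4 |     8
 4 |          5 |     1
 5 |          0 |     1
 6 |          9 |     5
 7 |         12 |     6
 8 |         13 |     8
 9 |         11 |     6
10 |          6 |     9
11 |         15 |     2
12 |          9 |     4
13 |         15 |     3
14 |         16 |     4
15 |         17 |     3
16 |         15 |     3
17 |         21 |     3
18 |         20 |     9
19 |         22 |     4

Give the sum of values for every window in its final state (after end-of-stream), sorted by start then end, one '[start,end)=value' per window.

[0,3)=5 [2,5)=10 [4,7)=10 [8,11)=5 [10,13)=6 [12,15)=14 [14,17)=12 [16,19)=7 [18,21)=9 [20,23)=16 [22,25)=4

i=0 t=1 v=5: → [0,3); WM=−∞
i=1 t=3 v=1: → [2,5); WM=−∞
i=2 t=4 v=1: → [4,7),[2,5); WM=3; [0,3) fires=5
i=3 t=4 v=8: → [4,7),[2,5); WM=3
i=4 t=5 v=1: → [4,7); WM=3
i=5 t=0 v=1: DROP (t<3-0); WM=4
i=6 t=9 v=5: → [8,11); WM=4
i=7 t=12 v=6: → [12,15),[10,13); WM=4
i=8 t=13 v=8: → [12,15); WM=12; [2,5) fires=10 [4,7) fires=10 [8,11) fires=5
i=9 t=11 v=6: DROP (t<12-0); WM=12
i=10 t=6 v=9: DROP (t<12-0); WM=12
i=11 t=15 v=2: → [14,17); WM=14; [10,13) fires=6
i=12 t=9 v=4: DROP (t<14-0); WM=14
i=13 t=15 v=3: → [14,17); WM=14
i=14 t=16 v=4: → [16,19),[14,17); WM=15; [12,15) fires=14
i=15 t=17 v=3: → [16,19); WM=15
i=16 t=15 v=3: → [14,17); WM=15
i=17 t=21 v=3: → [20,23); WM=20; [14,17) fires=12 [16,19) fires=7
i=18 t=20 v=9: → [20,23),[18,21); WM=20
i=19 t=22 v=4: → [22,25),[20,23); WM=20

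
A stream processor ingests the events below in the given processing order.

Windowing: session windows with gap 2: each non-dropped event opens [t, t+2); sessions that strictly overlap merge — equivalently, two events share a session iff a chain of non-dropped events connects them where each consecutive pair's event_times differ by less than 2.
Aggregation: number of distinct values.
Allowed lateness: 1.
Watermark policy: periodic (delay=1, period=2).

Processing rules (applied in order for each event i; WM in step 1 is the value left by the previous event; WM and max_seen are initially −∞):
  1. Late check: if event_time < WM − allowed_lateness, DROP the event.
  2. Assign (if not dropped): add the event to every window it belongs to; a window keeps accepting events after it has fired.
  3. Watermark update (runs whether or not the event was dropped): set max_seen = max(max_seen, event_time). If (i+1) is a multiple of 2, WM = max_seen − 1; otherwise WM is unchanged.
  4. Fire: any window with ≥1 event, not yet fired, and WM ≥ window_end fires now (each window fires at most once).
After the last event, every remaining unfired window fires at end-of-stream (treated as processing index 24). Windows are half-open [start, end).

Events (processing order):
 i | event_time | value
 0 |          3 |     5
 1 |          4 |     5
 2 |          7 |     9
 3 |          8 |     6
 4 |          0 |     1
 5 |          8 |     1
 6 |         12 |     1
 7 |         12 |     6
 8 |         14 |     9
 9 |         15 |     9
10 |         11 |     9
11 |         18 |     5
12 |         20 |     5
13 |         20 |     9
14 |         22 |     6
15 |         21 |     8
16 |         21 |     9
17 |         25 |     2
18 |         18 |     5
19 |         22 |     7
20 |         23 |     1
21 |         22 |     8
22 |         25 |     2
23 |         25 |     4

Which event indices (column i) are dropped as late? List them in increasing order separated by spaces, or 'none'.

i=0 t=3 v=5: → [3,5); WM=−∞
i=1 t=4 v=5: → [3,6); WM=3
i=2 t=7 v=9: → [7,9); WM=3
i=3 t=8 v=6: → [7,10); WM=7
i=4 t=0 v=1: DROP (t<7-1); WM=7
i=5 t=8 v=1: → [7,10); WM=7
i=6 t=12 v=1: → [12,14); WM=7
i=7 t=12 v=6: → [12,14); WM=11
i=8 t=14 v=9: → [14,16); WM=11
i=9 t=15 v=9: → [14,17); WM=14
i=10 t=11 v=9: DROP (t<14-1); WM=14
i=11 t=18 v=5: → [18,20); WM=17
i=12 t=20 v=5: → [20,22); WM=17
i=13 t=20 v=9: → [20,22); WM=19
i=14 t=22 v=6: → [22,24); WM=19
i=15 t=21 v=8: → [20,24); WM=21
i=16 t=21 v=9: → [20,24); WM=21
i=17 t=25 v=2: → [25,27); WM=24
i=18 t=18 v=5: DROP (t<24-1); WM=24
i=19 t=22 v=7: DROP (t<24-1); WM=24
i=20 t=23 v=1: → [20,25); WM=24
i=21 t=22 v=8: DROP (t<24-1); WM=24
i=22 t=25 v=2: → [25,27); WM=24
i=23 t=25 v=4: → [25,27); WM=24

4 10 18 19 21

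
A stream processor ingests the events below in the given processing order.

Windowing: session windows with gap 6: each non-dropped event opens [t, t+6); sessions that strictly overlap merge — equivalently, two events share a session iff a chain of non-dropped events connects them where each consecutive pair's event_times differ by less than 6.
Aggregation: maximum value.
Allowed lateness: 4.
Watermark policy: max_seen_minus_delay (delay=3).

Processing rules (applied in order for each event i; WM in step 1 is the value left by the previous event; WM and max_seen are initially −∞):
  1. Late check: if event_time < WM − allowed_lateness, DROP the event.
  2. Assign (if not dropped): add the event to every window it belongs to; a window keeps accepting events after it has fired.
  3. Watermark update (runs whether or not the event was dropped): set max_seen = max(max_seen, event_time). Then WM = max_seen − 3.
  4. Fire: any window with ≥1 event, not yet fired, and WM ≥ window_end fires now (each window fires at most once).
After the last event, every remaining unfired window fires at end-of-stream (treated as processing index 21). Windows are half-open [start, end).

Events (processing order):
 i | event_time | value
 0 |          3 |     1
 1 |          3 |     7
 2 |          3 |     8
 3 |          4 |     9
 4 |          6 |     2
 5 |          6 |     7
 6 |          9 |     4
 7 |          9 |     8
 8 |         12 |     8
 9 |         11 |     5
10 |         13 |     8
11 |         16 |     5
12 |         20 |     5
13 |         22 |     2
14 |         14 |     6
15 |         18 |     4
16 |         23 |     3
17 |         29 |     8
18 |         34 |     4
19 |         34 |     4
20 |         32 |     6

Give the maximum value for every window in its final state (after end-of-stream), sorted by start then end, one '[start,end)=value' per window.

[3,29)=9 [29,40)=8

i=0 t=3 v=1: → [3,9); WM=0
i=1 t=3 v=7: → [3,9); WM=0
i=2 t=3 v=8: → [3,9); WM=0
i=3 t=4 v=9: → [3,10); WM=1
i=4 t=6 v=2: → [3,12); WM=3
i=5 t=6 v=7: → [3,12); WM=3
i=6 t=9 v=4: → [3,15); WM=6
i=7 t=9 v=8: → [3,15); WM=6
i=8 t=12 v=8: → [3,18); WM=9
i=9 t=11 v=5: → [3,18); WM=9
i=10 t=13 v=8: → [3,19); WM=10
i=11 t=16 v=5: → [3,22); WM=13
i=12 t=20 v=5: → [3,26); WM=17
i=13 t=22 v=2: → [3,28); WM=19
i=14 t=14 v=6: DROP (t<19-4); WM=19
i=15 t=18 v=4: → [3,28); WM=19
i=16 t=23 v=3: → [3,29); WM=20
i=17 t=29 v=8: → [29,35); WM=26
i=18 t=34 v=4: → [29,40); WM=31
i=19 t=34 v=4: → [29,40); WM=31
i=20 t=32 v=6: → [29,40); WM=31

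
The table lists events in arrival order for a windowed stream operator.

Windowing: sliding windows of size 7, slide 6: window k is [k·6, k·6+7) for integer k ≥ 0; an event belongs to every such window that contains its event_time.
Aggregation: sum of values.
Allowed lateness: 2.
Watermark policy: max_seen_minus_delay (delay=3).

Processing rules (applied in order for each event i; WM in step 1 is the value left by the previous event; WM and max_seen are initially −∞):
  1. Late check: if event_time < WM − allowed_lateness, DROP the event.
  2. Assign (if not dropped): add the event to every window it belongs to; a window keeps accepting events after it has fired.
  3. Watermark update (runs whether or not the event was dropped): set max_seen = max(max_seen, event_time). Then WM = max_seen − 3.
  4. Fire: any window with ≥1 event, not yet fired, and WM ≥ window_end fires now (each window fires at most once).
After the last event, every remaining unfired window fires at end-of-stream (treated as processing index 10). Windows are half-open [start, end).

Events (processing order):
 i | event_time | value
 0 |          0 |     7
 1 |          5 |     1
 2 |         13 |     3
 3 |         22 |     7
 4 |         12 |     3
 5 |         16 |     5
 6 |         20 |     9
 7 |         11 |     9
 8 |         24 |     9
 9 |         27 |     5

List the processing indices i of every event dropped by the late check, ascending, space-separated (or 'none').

i=0 t=0 v=7: → [0,7); WM=-3
i=1 t=5 v=1: → [0,7); WM=2
i=2 t=13 v=3: → [12,19); WM=10; [0,7) fires=8
i=3 t=22 v=7: → [18,25); WM=19; [12,19) fires=3
i=4 t=12 v=3: DROP (t<19-2); WM=19
i=5 t=16 v=5: DROP (t<19-2); WM=19
i=6 t=20 v=9: → [18,25); WM=19
i=7 t=11 v=9: DROP (t<19-2); WM=19
i=8 t=24 v=9: → [24,31),[18,25); WM=21
i=9 t=27 v=5: → [24,31); WM=24

4 5 7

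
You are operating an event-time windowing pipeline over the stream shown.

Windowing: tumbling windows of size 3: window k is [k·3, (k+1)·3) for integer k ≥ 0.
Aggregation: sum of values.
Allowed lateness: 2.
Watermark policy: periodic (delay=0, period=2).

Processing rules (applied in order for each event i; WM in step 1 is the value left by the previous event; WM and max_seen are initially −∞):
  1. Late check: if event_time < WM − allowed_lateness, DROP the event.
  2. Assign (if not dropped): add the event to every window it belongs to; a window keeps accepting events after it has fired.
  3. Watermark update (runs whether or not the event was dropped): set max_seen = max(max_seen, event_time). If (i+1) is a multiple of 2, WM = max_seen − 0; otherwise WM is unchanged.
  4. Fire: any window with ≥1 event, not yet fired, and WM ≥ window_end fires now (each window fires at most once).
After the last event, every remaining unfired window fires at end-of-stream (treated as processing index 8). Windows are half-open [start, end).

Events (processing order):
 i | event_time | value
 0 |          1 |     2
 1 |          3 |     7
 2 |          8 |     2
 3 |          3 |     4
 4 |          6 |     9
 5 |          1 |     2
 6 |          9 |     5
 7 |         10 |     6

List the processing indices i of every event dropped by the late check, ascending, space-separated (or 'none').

5

i=0 t=1 v=2: → [0,3); WM=−∞
i=1 t=3 v=7: → [3,6); WM=3; [0,3) fires=2
i=2 t=8 v=2: → [6,9); WM=3
i=3 t=3 v=4: → [3,6); WM=8; [3,6) fires=11
i=4 t=6 v=9: → [6,9); WM=8
i=5 t=1 v=2: DROP (t<8-2); WM=8
i=6 t=9 v=5: → [9,12); WM=8
i=7 t=10 v=6: → [9,12); WM=10; [6,9) fires=11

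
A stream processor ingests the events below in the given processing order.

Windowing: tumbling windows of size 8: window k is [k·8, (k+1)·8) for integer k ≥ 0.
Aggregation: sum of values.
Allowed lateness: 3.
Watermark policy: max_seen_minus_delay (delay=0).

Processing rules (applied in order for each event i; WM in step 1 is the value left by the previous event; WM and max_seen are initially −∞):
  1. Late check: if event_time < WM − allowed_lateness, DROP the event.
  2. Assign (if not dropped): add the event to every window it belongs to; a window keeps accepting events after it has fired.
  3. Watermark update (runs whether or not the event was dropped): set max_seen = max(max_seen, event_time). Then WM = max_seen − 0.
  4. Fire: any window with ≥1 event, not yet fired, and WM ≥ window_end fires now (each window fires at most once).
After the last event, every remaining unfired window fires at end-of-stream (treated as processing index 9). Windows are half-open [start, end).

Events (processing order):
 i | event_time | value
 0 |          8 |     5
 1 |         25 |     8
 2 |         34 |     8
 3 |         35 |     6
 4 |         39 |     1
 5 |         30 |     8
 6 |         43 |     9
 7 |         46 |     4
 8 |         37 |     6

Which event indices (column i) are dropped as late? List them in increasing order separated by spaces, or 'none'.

i=0 t=8 v=5: → [8,16); WM=8
i=1 t=25 v=8: → [24,32); WM=25; [8,16) fires=5
i=2 t=34 v=8: → [32,40); WM=34; [24,32) fires=8
i=3 t=35 v=6: → [32,40); WM=35
i=4 t=39 v=1: → [32,40); WM=39
i=5 t=30 v=8: DROP (t<39-3); WM=39
i=6 t=43 v=9: → [40,48); WM=43; [32,40) fires=15
i=7 t=46 v=4: → [40,48); WM=46
i=8 t=37 v=6: DROP (t<46-3); WM=46

5 8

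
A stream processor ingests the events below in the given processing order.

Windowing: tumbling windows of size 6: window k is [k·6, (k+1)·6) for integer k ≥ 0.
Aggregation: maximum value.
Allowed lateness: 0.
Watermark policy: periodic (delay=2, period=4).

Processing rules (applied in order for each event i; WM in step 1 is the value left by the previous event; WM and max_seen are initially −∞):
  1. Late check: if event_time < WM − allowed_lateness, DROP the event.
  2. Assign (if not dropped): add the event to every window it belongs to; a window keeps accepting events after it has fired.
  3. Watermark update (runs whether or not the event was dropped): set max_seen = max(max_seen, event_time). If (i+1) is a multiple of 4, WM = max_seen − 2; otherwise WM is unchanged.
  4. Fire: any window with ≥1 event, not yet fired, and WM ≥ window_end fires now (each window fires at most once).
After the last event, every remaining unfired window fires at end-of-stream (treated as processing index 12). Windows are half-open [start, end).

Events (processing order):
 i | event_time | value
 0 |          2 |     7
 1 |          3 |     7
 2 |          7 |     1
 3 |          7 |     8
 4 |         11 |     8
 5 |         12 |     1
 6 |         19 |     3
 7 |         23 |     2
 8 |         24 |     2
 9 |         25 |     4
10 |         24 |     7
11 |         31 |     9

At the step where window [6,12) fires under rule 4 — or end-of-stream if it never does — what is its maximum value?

i=0 t=2 v=7: → [0,6); WM=−∞
i=1 t=3 v=7: → [0,6); WM=−∞
i=2 t=7 v=1: → [6,12); WM=−∞
i=3 t=7 v=8: → [6,12); WM=5
i=4 t=11 v=8: → [6,12); WM=5
i=5 t=12 v=1: → [12,18); WM=5
i=6 t=19 v=3: → [18,24); WM=5
i=7 t=23 v=2: → [18,24); WM=21; [0,6) fires=7 [6,12) fires=8 [12,18) fires=1
i=8 t=24 v=2: → [24,30); WM=21
i=9 t=25 v=4: → [24,30); WM=21
i=10 t=24 v=7: → [24,30); WM=21
i=11 t=31 v=9: → [30,36); WM=29; [18,24) fires=3

8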